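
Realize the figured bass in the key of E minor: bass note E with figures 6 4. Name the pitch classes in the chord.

E, A, C

A fourth above E in this key is A.
A sixth above E in this key is C.
Together with the bass E, this spells A minor in second inversion.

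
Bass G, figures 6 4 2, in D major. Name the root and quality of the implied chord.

The figures 6 4 2 indicate a seventh chord in third inversion.
In third inversion the root lies a second above the bass: a second above G in D major is A.
The chord tones are G, A, C#, E, giving A dominant seventh.

A dominant seventh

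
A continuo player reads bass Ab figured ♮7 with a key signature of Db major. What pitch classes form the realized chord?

The written figures ♮7 are shorthand for 7/5/3: the 5/3 are implied.
A third above Ab in this key is C.
A fifth above Ab in this key is Eb.
A seventh above Ab in this key is Gb, made natural (G) by the ♮ figure.
Together with the bass Ab, this spells Ab major seventh in root position.

Ab, C, Eb, G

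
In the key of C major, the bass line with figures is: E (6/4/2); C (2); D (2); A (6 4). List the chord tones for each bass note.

E (6/4/2): E, F, A, C.
C (6/4/2): C, D, F, A.
D (6/4/2): D, E, G, B.
A (6/4): A, D, F.

E, F, A, C | C, D, F, A | D, E, G, B | A, D, F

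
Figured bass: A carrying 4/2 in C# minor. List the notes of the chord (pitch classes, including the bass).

A, B, D#, F#

The written figures 4/2 are shorthand for 6/4/2: the 6 is implied.
A second above A in this key is B.
A fourth above A in this key is D#.
A sixth above A in this key is F#.
Together with the bass A, this spells B dominant seventh in third inversion.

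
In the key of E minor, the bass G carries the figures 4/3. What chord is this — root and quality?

C major seventh

The figures 4/3 indicate a seventh chord in second inversion.
In second inversion the root lies a fourth above the bass: a fourth above G in E minor is C.
The chord tones are G, B, C, E, giving C major seventh.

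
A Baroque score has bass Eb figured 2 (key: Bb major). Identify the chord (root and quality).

The figures 2 indicate a seventh chord in third inversion.
In third inversion the root lies a second above the bass: a second above Eb in Bb major is F.
The chord tones are Eb, F, A, C, giving F dominant seventh.

F dominant seventh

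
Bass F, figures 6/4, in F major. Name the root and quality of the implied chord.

Bb major

The figures 6/4 indicate a triad in second inversion.
In second inversion the root lies a fourth above the bass: a fourth above F in F major is Bb.
The chord tones are F, Bb, D, giving Bb major.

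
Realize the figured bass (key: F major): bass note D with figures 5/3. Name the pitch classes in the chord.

D, F, A

A third above D in this key is F.
A fifth above D in this key is A.
Together with the bass D, this spells D minor in root position.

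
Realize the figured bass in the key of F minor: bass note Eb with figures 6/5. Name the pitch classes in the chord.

Eb, G, Bb, C

The written figures 6/5 are shorthand for 6/5/3: the 3 is implied.
A third above Eb in this key is G.
A fifth above Eb in this key is Bb.
A sixth above Eb in this key is C.
Together with the bass Eb, this spells C minor seventh in first inversion.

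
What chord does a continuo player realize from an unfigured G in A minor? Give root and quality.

An unfigured bass indicates a triad in root position.
In root position the bass is the root, so the root is G.
The chord tones are G, B, D, giving G major.

G major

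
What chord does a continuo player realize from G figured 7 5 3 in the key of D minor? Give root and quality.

The figures 7 5 3 indicate a seventh chord in root position.
In root position the bass is the root, so the root is G.
The chord tones are G, Bb, D, F, giving G minor seventh.

G minor seventh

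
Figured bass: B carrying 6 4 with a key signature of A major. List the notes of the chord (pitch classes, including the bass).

A fourth above B in this key is E.
A sixth above B in this key is G#.
Together with the bass B, this spells E major in second inversion.

B, E, G#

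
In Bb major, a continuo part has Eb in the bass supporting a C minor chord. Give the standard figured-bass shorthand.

Eb is the third of C minor, so the chord is in first inversion.
A triad in first inversion is figured 6/3, conventionally abbreviated 6.

6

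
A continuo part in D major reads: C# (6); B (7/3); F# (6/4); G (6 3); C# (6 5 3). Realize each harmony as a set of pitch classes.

C# (6/3): C#, E, A.
B (7/5/3): B, D, F#, A.
F# (6/4): F#, B, D.
G (6/3): G, B, E.
C# (6/5/3): C#, E, G, A.

C#, E, A | B, D, F#, A | F#, B, D | G, B, E | C#, E, G, A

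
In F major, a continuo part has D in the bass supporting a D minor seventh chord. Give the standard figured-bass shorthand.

7

D is the root of D minor seventh, so the chord is in root position.
A seventh chord in root position is figured 7/5/3, conventionally abbreviated 7.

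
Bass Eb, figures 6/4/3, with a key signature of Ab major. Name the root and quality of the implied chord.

The figures 6/4/3 indicate a seventh chord in second inversion.
In second inversion the root lies a fourth above the bass: a fourth above Eb in Ab major is Ab.
The chord tones are Eb, G, Ab, C, giving Ab major seventh.

Ab major seventh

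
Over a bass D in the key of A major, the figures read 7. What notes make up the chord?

D, F#, A, C#

The written figures 7 are shorthand for 7/5/3: the 5/3 are implied.
A third above D in this key is F#.
A fifth above D in this key is A.
A seventh above D in this key is C#.
Together with the bass D, this spells D major seventh in root position.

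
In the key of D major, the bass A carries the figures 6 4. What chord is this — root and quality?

The figures 6 4 indicate a triad in second inversion.
In second inversion the root lies a fourth above the bass: a fourth above A in D major is D.
The chord tones are A, D, F#, giving D major.

D major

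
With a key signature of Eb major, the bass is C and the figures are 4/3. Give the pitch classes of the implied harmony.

C, Eb, F, Ab

The written figures 4/3 are shorthand for 6/4/3: the 6 is implied.
A third above C in this key is Eb.
A fourth above C in this key is F.
A sixth above C in this key is Ab.
Together with the bass C, this spells F minor seventh in second inversion.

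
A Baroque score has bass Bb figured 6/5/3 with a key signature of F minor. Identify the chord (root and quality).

G half-diminished seventh

The figures 6/5/3 indicate a seventh chord in first inversion.
In first inversion the root lies a sixth above the bass: a sixth above Bb in F minor is G.
The chord tones are Bb, Db, F, G, giving G half-diminished seventh.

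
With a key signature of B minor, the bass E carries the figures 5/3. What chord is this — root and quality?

E minor

The figures 5/3 indicate a triad in root position.
In root position the bass is the root, so the root is E.
The chord tones are E, G, B, giving E minor.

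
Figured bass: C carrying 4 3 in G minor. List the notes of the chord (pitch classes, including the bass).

C, Eb, F, A

The written figures 4 3 are shorthand for 6/4/3: the 6 is implied.
A third above C in this key is Eb.
A fourth above C in this key is F.
A sixth above C in this key is A.
Together with the bass C, this spells F dominant seventh in second inversion.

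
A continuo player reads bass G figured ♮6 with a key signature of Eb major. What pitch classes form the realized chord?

G, Bb, E

The written figures ♮6 are shorthand for 6/3: the 3 is implied.
A third above G in this key is Bb.
A sixth above G in this key is Eb, made natural (E) by the ♮ figure.
Together with the bass G, this spells E diminished in first inversion.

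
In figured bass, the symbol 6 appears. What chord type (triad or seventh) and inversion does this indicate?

6 is shorthand for 6/3.
Intervals of 6/3 above the bass form a triad; the bass is the third, so this is first inversion.

triad, first inversion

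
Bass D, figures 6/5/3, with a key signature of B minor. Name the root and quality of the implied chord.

B minor seventh

The figures 6/5/3 indicate a seventh chord in first inversion.
In first inversion the root lies a sixth above the bass: a sixth above D in B minor is B.
The chord tones are D, F#, A, B, giving B minor seventh.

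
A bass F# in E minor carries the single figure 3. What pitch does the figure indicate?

A

Counting 2 letter steps above F# lands on A; in E minor, that letter is A.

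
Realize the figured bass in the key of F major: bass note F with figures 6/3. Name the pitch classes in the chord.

F, A, D

A third above F in this key is A.
A sixth above F in this key is D.
Together with the bass F, this spells D minor in first inversion.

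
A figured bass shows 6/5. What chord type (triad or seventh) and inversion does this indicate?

6/5 is shorthand for 6/5/3.
Intervals of 6/5/3 above the bass form a seventh chord; the bass is the third, so this is first inversion.

seventh chord, first inversion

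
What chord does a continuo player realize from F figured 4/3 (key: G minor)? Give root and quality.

The figures 4/3 indicate a seventh chord in second inversion.
In second inversion the root lies a fourth above the bass: a fourth above F in G minor is Bb.
The chord tones are F, A, Bb, D, giving Bb major seventh.

Bb major seventh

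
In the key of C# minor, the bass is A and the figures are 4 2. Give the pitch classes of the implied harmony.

A, B, D#, F#

The written figures 4 2 are shorthand for 6/4/2: the 6 is implied.
A second above A in this key is B.
A fourth above A in this key is D#.
A sixth above A in this key is F#.
Together with the bass A, this spells B dominant seventh in third inversion.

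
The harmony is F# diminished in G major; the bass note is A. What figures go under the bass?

6

A is the third of F# diminished, so the chord is in first inversion.
A triad in first inversion is figured 6/3, conventionally abbreviated 6.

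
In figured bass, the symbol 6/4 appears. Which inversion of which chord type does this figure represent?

Intervals of 6/4 above the bass form a triad; the bass is the fifth, so this is second inversion.

triad, second inversion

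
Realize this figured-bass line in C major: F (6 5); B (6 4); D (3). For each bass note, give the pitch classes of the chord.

F (6/5/3): F, A, C, D.
B (6/4): B, E, G.
D (5/3): D, F, A.

F, A, C, D | B, E, G | D, F, A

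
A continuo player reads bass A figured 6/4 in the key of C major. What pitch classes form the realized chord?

A fourth above A in this key is D.
A sixth above A in this key is F.
Together with the bass A, this spells D minor in second inversion.

A, D, F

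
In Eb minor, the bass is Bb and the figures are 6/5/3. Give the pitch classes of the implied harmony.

Bb, Db, F, Gb

A third above Bb in this key is Db.
A fifth above Bb in this key is F.
A sixth above Bb in this key is Gb.
Together with the bass Bb, this spells Gb major seventh in first inversion.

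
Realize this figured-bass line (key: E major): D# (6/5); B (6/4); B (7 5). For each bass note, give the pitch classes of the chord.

D#, F#, A, B | B, E, G# | B, D#, F#, A

D# (6/5/3): D#, F#, A, B.
B (6/4): B, E, G#.
B (7/5/3): B, D#, F#, A.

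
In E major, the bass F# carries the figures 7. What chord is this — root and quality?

The figures 7 indicate a seventh chord in root position.
In root position the bass is the root, so the root is F#.
The chord tones are F#, A, C#, E, giving F# minor seventh.

F# minor seventh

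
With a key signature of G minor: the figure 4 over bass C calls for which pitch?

F

Counting 3 letter steps above C lands on F; in G minor, that letter is F.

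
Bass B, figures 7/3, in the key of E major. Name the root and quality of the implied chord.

The figures 7/3 indicate a seventh chord in root position.
In root position the bass is the root, so the root is B.
The chord tones are B, D#, F#, A, giving B dominant seventh.

B dominant seventh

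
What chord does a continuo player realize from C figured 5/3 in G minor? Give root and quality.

C minor

The figures 5/3 indicate a triad in root position.
In root position the bass is the root, so the root is C.
The chord tones are C, Eb, G, giving C minor.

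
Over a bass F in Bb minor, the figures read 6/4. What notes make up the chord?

A fourth above F in this key is Bb.
A sixth above F in this key is Db.
Together with the bass F, this spells Bb minor in second inversion.

F, Bb, Db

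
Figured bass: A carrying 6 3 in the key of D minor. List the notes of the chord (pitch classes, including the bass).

A third above A in this key is C.
A sixth above A in this key is F.
Together with the bass A, this spells F major in first inversion.

A, C, F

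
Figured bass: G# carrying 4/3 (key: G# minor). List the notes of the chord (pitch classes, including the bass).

The written figures 4/3 are shorthand for 6/4/3: the 6 is implied.
A third above G# in this key is B.
A fourth above G# in this key is C#.
A sixth above G# in this key is E.
Together with the bass G#, this spells C# minor seventh in second inversion.

G#, B, C#, E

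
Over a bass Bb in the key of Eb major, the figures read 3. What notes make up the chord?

The written figures 3 are shorthand for 5/3: the 5 is implied.
A third above Bb in this key is D.
A fifth above Bb in this key is F.
Together with the bass Bb, this spells Bb major in root position.

Bb, D, F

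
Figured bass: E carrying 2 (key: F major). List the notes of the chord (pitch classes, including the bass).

The written figures 2 are shorthand for 6/4/2: the 6/4 are implied.
A second above E in this key is F.
A fourth above E in this key is A.
A sixth above E in this key is C.
Together with the bass E, this spells F major seventh in third inversion.

E, F, A, C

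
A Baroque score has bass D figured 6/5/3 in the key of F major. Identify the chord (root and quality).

The figures 6/5/3 indicate a seventh chord in first inversion.
In first inversion the root lies a sixth above the bass: a sixth above D in F major is Bb.
The chord tones are D, F, A, Bb, giving Bb major seventh.

Bb major seventh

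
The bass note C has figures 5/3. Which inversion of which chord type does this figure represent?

triad, root position

Intervals of 5/3 above the bass form a triad; the bass is the root, so this is root position.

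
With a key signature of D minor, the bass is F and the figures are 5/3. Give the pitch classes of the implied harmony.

A third above F in this key is A.
A fifth above F in this key is C.
Together with the bass F, this spells F major in root position.

F, A, C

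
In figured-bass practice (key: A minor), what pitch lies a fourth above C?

Counting 3 letter steps above C lands on F; in A minor, that letter is F.

F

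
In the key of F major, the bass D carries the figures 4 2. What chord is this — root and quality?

E half-diminished seventh

The figures 4 2 indicate a seventh chord in third inversion.
In third inversion the root lies a second above the bass: a second above D in F major is E.
The chord tones are D, E, G, Bb, giving E half-diminished seventh.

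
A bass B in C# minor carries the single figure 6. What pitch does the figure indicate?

G#

Counting 5 letter steps above B lands on G; in C# minor, that letter is G#.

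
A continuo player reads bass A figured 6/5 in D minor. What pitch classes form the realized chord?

A, C, E, F

The written figures 6/5 are shorthand for 6/5/3: the 3 is implied.
A third above A in this key is C.
A fifth above A in this key is E.
A sixth above A in this key is F.
Together with the bass A, this spells F major seventh in first inversion.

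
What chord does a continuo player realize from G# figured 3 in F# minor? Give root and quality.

G# diminished

The figures 3 indicate a triad in root position.
In root position the bass is the root, so the root is G#.
The chord tones are G#, B, D, giving G# diminished.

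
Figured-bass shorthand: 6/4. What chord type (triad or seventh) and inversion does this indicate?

triad, second inversion

Intervals of 6/4 above the bass form a triad; the bass is the fifth, so this is second inversion.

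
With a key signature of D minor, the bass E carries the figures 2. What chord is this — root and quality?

F major seventh

The figures 2 indicate a seventh chord in third inversion.
In third inversion the root lies a second above the bass: a second above E in D minor is F.
The chord tones are E, F, A, C, giving F major seventh.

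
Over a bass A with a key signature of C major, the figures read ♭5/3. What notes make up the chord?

A, C, Eb

A third above A in this key is C.
A fifth above A in this key is E, lowered to Eb by the flat.
Together with the bass A, this spells A diminished in root position.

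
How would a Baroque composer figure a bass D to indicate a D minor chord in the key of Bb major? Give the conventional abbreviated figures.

D is the root of D minor, so the chord is in root position.
A triad in root position is figured 5/3, conventionally abbreviated (no figures — root-position triad).

no figures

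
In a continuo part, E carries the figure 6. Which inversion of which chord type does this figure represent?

triad, first inversion

6 is shorthand for 6/3.
Intervals of 6/3 above the bass form a triad; the bass is the third, so this is first inversion.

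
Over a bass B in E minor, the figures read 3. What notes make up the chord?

The written figures 3 are shorthand for 5/3: the 5 is implied.
A third above B in this key is D.
A fifth above B in this key is F#.
Together with the bass B, this spells B minor in root position.

B, D, F#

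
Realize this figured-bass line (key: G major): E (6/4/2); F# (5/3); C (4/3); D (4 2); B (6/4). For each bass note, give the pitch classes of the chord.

E, F#, A, C | F#, A, C | C, E, F#, A | D, E, G, B | B, E, G

E (6/4/2): E, F#, A, C.
F# (5/3): F#, A, C.
C (6/4/3): C, E, F#, A.
D (6/4/2): D, E, G, B.
B (6/4): B, E, G.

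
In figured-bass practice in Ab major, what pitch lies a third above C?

Counting 2 letter steps above C lands on E; in Ab major, that letter is Eb.

Eb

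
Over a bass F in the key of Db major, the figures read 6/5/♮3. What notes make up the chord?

A third above F in this key is Ab, made natural (A) by the ♮ figure.
A fifth above F in this key is C.
A sixth above F in this key is Db.
Together with the bass F, this spells Db augmented major seventh in first inversion.

F, A, C, Db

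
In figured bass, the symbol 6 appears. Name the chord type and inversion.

6 is shorthand for 6/3.
Intervals of 6/3 above the bass form a triad; the bass is the third, so this is first inversion.

triad, first inversion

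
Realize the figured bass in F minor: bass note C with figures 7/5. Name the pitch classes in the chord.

The written figures 7/5 are shorthand for 7/5/3: the 3 is implied.
A third above C in this key is Eb.
A fifth above C in this key is G.
A seventh above C in this key is Bb.
Together with the bass C, this spells C minor seventh in root position.

C, Eb, G, Bb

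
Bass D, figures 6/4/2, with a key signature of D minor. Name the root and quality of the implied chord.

E half-diminished seventh

The figures 6/4/2 indicate a seventh chord in third inversion.
In third inversion the root lies a second above the bass: a second above D in D minor is E.
The chord tones are D, E, G, Bb, giving E half-diminished seventh.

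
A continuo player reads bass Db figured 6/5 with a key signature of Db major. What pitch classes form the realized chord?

The written figures 6/5 are shorthand for 6/5/3: the 3 is implied.
A third above Db in this key is F.
A fifth above Db in this key is Ab.
A sixth above Db in this key is Bb.
Together with the bass Db, this spells Bb minor seventh in first inversion.

Db, F, Ab, Bb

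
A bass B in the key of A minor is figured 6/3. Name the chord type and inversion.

triad, first inversion

Intervals of 6/3 above the bass form a triad; the bass is the third, so this is first inversion.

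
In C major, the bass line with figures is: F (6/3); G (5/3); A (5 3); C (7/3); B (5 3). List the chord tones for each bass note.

F, A, D | G, B, D | A, C, E | C, E, G, B | B, D, F

F (6/3): F, A, D.
G (5/3): G, B, D.
A (5/3): A, C, E.
C (7/5/3): C, E, G, B.
B (5/3): B, D, F.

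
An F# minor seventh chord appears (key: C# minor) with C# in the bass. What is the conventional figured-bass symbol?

4/3

C# is the fifth of F# minor seventh, so the chord is in second inversion.
A seventh chord in second inversion is figured 6/4/3, conventionally abbreviated 4/3.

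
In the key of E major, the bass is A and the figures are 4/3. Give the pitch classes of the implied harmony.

A, C#, D#, F#

The written figures 4/3 are shorthand for 6/4/3: the 6 is implied.
A third above A in this key is C#.
A fourth above A in this key is D#.
A sixth above A in this key is F#.
Together with the bass A, this spells D# half-diminished seventh in second inversion.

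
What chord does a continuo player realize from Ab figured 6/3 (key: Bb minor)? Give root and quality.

The figures 6/3 indicate a triad in first inversion.
In first inversion the root lies a sixth above the bass: a sixth above Ab in Bb minor is F.
The chord tones are Ab, C, F, giving F minor.

F minor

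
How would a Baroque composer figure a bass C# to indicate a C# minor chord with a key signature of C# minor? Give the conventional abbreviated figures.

no figures

C# is the root of C# minor, so the chord is in root position.
A triad in root position is figured 5/3, conventionally abbreviated (no figures — root-position triad).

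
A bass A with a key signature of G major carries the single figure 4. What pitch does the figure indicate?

D

Counting 3 letter steps above A lands on D; in G major, that letter is D.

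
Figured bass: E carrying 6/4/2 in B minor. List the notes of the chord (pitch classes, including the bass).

A second above E in this key is F#.
A fourth above E in this key is A.
A sixth above E in this key is C#.
Together with the bass E, this spells F# minor seventh in third inversion.

E, F#, A, C#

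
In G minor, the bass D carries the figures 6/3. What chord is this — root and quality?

Bb major

The figures 6/3 indicate a triad in first inversion.
In first inversion the root lies a sixth above the bass: a sixth above D in G minor is Bb.
The chord tones are D, F, Bb, giving Bb major.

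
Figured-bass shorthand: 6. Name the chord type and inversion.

6 is shorthand for 6/3.
Intervals of 6/3 above the bass form a triad; the bass is the third, so this is first inversion.

triad, first inversion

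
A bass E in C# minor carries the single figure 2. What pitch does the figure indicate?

F#

Counting 1 letter step above E lands on F; in C# minor, that letter is F#.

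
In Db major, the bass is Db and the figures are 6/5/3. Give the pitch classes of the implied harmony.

A third above Db in this key is F.
A fifth above Db in this key is Ab.
A sixth above Db in this key is Bb.
Together with the bass Db, this spells Bb minor seventh in first inversion.

Db, F, Ab, Bb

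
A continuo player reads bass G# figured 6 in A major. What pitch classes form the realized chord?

The written figures 6 are shorthand for 6/3: the 3 is implied.
A third above G# in this key is B.
A sixth above G# in this key is E.
Together with the bass G#, this spells E major in first inversion.

G#, B, E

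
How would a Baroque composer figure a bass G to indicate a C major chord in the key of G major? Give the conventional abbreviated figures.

G is the fifth of C major, so the chord is in second inversion.
A triad in second inversion is figured 6/4, conventionally abbreviated 6/4.

6/4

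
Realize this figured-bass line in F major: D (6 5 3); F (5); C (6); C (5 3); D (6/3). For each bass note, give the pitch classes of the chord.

D, F, A, Bb | F, A, C | C, E, A | C, E, G | D, F, Bb

D (6/5/3): D, F, A, Bb.
F (5/3): F, A, C.
C (6/3): C, E, A.
C (5/3): C, E, G.
D (6/3): D, F, Bb.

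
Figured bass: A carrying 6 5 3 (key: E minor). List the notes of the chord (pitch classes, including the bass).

A third above A in this key is C.
A fifth above A in this key is E.
A sixth above A in this key is F#.
Together with the bass A, this spells F# half-diminished seventh in first inversion.

A, C, E, F#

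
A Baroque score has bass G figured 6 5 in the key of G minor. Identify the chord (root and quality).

Eb major seventh

The figures 6 5 indicate a seventh chord in first inversion.
In first inversion the root lies a sixth above the bass: a sixth above G in G minor is Eb.
The chord tones are G, Bb, D, Eb, giving Eb major seventh.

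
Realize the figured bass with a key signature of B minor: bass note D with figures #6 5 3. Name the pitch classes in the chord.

A third above D in this key is F#.
A fifth above D in this key is A.
A sixth above D in this key is B, raised to B# by the sharp.

D, F#, A, B#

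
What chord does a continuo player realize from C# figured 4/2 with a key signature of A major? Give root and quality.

The figures 4/2 indicate a seventh chord in third inversion.
In third inversion the root lies a second above the bass: a second above C# in A major is D.
The chord tones are C#, D, F#, A, giving D major seventh.

D major seventh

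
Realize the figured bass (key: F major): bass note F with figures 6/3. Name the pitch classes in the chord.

F, A, D

A third above F in this key is A.
A sixth above F in this key is D.
Together with the bass F, this spells D minor in first inversion.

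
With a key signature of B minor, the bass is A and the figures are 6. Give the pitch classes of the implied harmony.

A, C#, F#

The written figures 6 are shorthand for 6/3: the 3 is implied.
A third above A in this key is C#.
A sixth above A in this key is F#.
Together with the bass A, this spells F# minor in first inversion.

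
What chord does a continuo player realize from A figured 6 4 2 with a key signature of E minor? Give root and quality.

B minor seventh

The figures 6 4 2 indicate a seventh chord in third inversion.
In third inversion the root lies a second above the bass: a second above A in E minor is B.
The chord tones are A, B, D, F#, giving B minor seventh.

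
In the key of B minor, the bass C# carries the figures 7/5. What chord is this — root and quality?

The figures 7/5 indicate a seventh chord in root position.
In root position the bass is the root, so the root is C#.
The chord tones are C#, E, G, B, giving C# half-diminished seventh.

C# half-diminished seventh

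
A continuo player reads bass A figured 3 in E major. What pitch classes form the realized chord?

The written figures 3 are shorthand for 5/3: the 5 is implied.
A third above A in this key is C#.
A fifth above A in this key is E.
Together with the bass A, this spells A major in root position.

A, C#, E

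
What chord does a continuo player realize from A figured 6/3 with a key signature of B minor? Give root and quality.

F# minor

The figures 6/3 indicate a triad in first inversion.
In first inversion the root lies a sixth above the bass: a sixth above A in B minor is F#.
The chord tones are A, C#, F#, giving F# minor.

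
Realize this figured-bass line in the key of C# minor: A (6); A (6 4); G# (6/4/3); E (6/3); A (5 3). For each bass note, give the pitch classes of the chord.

A, C#, F# | A, D#, F# | G#, B, C#, E | E, G#, C# | A, C#, E

A (6/3): A, C#, F#.
A (6/4): A, D#, F#.
G# (6/4/3): G#, B, C#, E.
E (6/3): E, G#, C#.
A (5/3): A, C#, E.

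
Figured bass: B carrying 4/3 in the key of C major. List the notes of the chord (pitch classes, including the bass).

B, D, E, G

The written figures 4/3 are shorthand for 6/4/3: the 6 is implied.
A third above B in this key is D.
A fourth above B in this key is E.
A sixth above B in this key is G.
Together with the bass B, this spells E minor seventh in second inversion.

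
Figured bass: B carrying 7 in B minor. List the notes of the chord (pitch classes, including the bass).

The written figures 7 are shorthand for 7/5/3: the 5/3 are implied.
A third above B in this key is D.
A fifth above B in this key is F#.
A seventh above B in this key is A.
Together with the bass B, this spells B minor seventh in root position.

B, D, F#, A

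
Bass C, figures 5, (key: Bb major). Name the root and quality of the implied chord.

C minor

The figures 5 indicate a triad in root position.
In root position the bass is the root, so the root is C.
The chord tones are C, Eb, G, giving C minor.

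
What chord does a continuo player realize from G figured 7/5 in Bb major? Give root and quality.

G minor seventh

The figures 7/5 indicate a seventh chord in root position.
In root position the bass is the root, so the root is G.
The chord tones are G, Bb, D, F, giving G minor seventh.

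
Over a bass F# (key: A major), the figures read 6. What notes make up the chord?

The written figures 6 are shorthand for 6/3: the 3 is implied.
A third above F# in this key is A.
A sixth above F# in this key is D.
Together with the bass F#, this spells D major in first inversion.

F#, A, D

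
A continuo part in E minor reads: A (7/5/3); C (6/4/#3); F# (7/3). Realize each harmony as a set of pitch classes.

A, C, E, G | C, E#, F#, A | F#, A, C, E

A (7/5/3): A, C, E, G.
C (6/4/#3): C, E#, F#, A.
F# (7/5/3): F#, A, C, E.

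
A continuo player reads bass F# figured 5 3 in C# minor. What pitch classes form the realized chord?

F#, A, C#

A third above F# in this key is A.
A fifth above F# in this key is C#.
Together with the bass F#, this spells F# minor in root position.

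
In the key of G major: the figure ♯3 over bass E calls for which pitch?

G#

Counting 2 letter steps above E lands on G; in G major, that letter is G.
The #3 figure raises it a semitone, giving G#.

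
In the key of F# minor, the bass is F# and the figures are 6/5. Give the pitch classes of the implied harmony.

F#, A, C#, D

The written figures 6/5 are shorthand for 6/5/3: the 3 is implied.
A third above F# in this key is A.
A fifth above F# in this key is C#.
A sixth above F# in this key is D.
Together with the bass F#, this spells D major seventh in first inversion.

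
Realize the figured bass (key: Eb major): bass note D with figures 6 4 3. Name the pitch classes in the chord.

A third above D in this key is F.
A fourth above D in this key is G.
A sixth above D in this key is Bb.
Together with the bass D, this spells G minor seventh in second inversion.

D, F, G, Bb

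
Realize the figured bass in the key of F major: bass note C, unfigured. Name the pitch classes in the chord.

C, E, G

An unfigured bass implies 5/3.
A third above C in this key is E.
A fifth above C in this key is G.
Together with the bass C, this spells C major in root position.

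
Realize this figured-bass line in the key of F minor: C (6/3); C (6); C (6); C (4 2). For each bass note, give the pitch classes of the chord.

C, Eb, Ab | C, Eb, Ab | C, Eb, Ab | C, Db, F, Ab

C (6/3): C, Eb, Ab.
C (6/3): C, Eb, Ab.
C (6/3): C, Eb, Ab.
C (6/4/2): C, Db, F, Ab.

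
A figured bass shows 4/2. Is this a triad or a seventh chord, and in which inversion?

seventh chord, third inversion

4/2 is shorthand for 6/4/2.
Intervals of 6/4/2 above the bass form a seventh chord; the bass is the seventh, so this is third inversion.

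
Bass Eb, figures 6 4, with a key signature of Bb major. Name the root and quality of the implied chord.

A diminished

The figures 6 4 indicate a triad in second inversion.
In second inversion the root lies a fourth above the bass: a fourth above Eb in Bb major is A.
The chord tones are Eb, A, C, giving A diminished.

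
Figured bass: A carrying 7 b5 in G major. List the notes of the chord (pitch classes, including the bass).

A, C, Eb, G

The written figures 7 b5 are shorthand for 7/5/3: the 3 is implied.
A third above A in this key is C.
A fifth above A in this key is E, lowered to Eb by the flat.
A seventh above A in this key is G.
Together with the bass A, this spells A half-diminished seventh in root position.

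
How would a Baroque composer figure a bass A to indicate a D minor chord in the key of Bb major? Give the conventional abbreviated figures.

6/4

A is the fifth of D minor, so the chord is in second inversion.
A triad in second inversion is figured 6/4, conventionally abbreviated 6/4.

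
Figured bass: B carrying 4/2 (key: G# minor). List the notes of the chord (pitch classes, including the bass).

B, C#, E, G#

The written figures 4/2 are shorthand for 6/4/2: the 6 is implied.
A second above B in this key is C#.
A fourth above B in this key is E.
A sixth above B in this key is G#.
Together with the bass B, this spells C# minor seventh in third inversion.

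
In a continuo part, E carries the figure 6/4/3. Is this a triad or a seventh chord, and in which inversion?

Intervals of 6/4/3 above the bass form a seventh chord; the bass is the fifth, so this is second inversion.

seventh chord, second inversion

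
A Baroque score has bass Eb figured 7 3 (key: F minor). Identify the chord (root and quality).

The figures 7 3 indicate a seventh chord in root position.
In root position the bass is the root, so the root is Eb.
The chord tones are Eb, G, Bb, Db, giving Eb dominant seventh.

Eb dominant seventh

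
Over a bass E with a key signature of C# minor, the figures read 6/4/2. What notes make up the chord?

A second above E in this key is F#.
A fourth above E in this key is A.
A sixth above E in this key is C#.
Together with the bass E, this spells F# minor seventh in third inversion.

E, F#, A, C#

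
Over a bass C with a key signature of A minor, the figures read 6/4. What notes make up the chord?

C, F, A

A fourth above C in this key is F.
A sixth above C in this key is A.
Together with the bass C, this spells F major in second inversion.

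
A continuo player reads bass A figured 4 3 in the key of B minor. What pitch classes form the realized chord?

The written figures 4 3 are shorthand for 6/4/3: the 6 is implied.
A third above A in this key is C#.
A fourth above A in this key is D.
A sixth above A in this key is F#.
Together with the bass A, this spells D major seventh in second inversion.

A, C#, D, F#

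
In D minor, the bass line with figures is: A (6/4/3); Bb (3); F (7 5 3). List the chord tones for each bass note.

A, C, D, F | Bb, D, F | F, A, C, E

A (6/4/3): A, C, D, F.
Bb (5/3): Bb, D, F.
F (7/5/3): F, A, C, E.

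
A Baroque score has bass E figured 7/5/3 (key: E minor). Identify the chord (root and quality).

The figures 7/5/3 indicate a seventh chord in root position.
In root position the bass is the root, so the root is E.
The chord tones are E, G, B, D, giving E minor seventh.

E minor seventh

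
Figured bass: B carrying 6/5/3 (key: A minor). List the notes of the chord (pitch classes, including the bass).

A third above B in this key is D.
A fifth above B in this key is F.
A sixth above B in this key is G.
Together with the bass B, this spells G dominant seventh in first inversion.

B, D, F, G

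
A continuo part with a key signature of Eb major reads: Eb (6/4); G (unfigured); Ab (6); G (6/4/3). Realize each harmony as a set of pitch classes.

Eb, Ab, C | G, Bb, D | Ab, C, F | G, Bb, C, Eb

Eb (6/4): Eb, Ab, C.
G (5/3): G, Bb, D.
Ab (6/3): Ab, C, F.
G (6/4/3): G, Bb, C, Eb.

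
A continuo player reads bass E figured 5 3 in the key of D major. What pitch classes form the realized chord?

E, G, B

A third above E in this key is G.
A fifth above E in this key is B.
Together with the bass E, this spells E minor in root position.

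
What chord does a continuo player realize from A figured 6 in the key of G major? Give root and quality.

The figures 6 indicate a triad in first inversion.
In first inversion the root lies a sixth above the bass: a sixth above A in G major is F#.
The chord tones are A, C, F#, giving F# diminished.

F# diminished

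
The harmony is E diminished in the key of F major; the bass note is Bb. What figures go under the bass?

Bb is the fifth of E diminished, so the chord is in second inversion.
A triad in second inversion is figured 6/4, conventionally abbreviated 6/4.

6/4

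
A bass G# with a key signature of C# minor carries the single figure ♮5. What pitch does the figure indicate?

D

Counting 4 letter steps above G# lands on D; in C# minor, that letter is D#.
The ♮5 figure makes it natural, giving D.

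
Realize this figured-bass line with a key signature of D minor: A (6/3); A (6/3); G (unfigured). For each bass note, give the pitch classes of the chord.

A, C, F | A, C, F | G, Bb, D

A (6/3): A, C, F.
A (6/3): A, C, F.
G (5/3): G, Bb, D.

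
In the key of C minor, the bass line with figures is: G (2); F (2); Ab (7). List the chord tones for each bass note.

G (6/4/2): G, Ab, C, Eb.
F (6/4/2): F, G, Bb, D.
Ab (7/5/3): Ab, C, Eb, G.

G, Ab, C, Eb | F, G, Bb, D | Ab, C, Eb, G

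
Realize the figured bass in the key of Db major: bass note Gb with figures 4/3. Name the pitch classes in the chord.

The written figures 4/3 are shorthand for 6/4/3: the 6 is implied.
A third above Gb in this key is Bb.
A fourth above Gb in this key is C.
A sixth above Gb in this key is Eb.
Together with the bass Gb, this spells C half-diminished seventh in second inversion.

Gb, Bb, C, Eb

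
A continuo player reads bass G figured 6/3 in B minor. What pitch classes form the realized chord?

A third above G in this key is B.
A sixth above G in this key is E.
Together with the bass G, this spells E minor in first inversion.

G, B, E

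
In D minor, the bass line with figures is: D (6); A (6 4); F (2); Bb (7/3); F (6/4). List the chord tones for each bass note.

D (6/3): D, F, Bb.
A (6/4): A, D, F.
F (6/4/2): F, G, Bb, D.
Bb (7/5/3): Bb, D, F, A.
F (6/4): F, Bb, D.

D, F, Bb | A, D, F | F, G, Bb, D | Bb, D, F, A | F, Bb, D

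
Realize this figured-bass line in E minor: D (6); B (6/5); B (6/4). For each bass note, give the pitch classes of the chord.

D (6/3): D, F#, B.
B (6/5/3): B, D, F#, G.
B (6/4): B, E, G.

D, F#, B | B, D, F#, G | B, E, G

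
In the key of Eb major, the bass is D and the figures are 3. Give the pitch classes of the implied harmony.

D, F, Ab

The written figures 3 are shorthand for 5/3: the 5 is implied.
A third above D in this key is F.
A fifth above D in this key is Ab.
Together with the bass D, this spells D diminished in root position.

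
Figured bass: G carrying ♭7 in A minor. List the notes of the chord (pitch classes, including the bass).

G, B, D, Fb

The written figures ♭7 are shorthand for 7/5/3: the 5/3 are implied.
A third above G in this key is B.
A fifth above G in this key is D.
A seventh above G in this key is F, lowered to Fb by the flat.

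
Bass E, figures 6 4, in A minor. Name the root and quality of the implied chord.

The figures 6 4 indicate a triad in second inversion.
In second inversion the root lies a fourth above the bass: a fourth above E in A minor is A.
The chord tones are E, A, C, giving A minor.

A minor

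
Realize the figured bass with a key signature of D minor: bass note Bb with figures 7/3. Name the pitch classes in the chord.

Bb, D, F, A

The written figures 7/3 are shorthand for 7/5/3: the 5 is implied.
A third above Bb in this key is D.
A fifth above Bb in this key is F.
A seventh above Bb in this key is A.
Together with the bass Bb, this spells Bb major seventh in root position.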